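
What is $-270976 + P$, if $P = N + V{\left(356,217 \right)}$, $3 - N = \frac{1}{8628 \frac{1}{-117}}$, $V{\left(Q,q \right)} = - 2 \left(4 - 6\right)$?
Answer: $- \frac{779306805}{2876} \approx -2.7097 \cdot 10^{5}$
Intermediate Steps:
$V{\left(Q,q \right)} = 4$ ($V{\left(Q,q \right)} = \left(-2\right) \left(-2\right) = 4$)
$N = \frac{8667}{2876}$ ($N = 3 - \frac{1}{8628 \frac{1}{-117}} = 3 - \frac{1}{8628 \left(- \frac{1}{117}\right)} = 3 - \frac{1}{- \frac{2876}{39}} = 3 - - \frac{39}{2876} = 3 + \frac{39}{2876} = \frac{8667}{2876} \approx 3.0136$)
$P = \frac{20171}{2876}$ ($P = \frac{8667}{2876} + 4 = \frac{20171}{2876} \approx 7.0136$)
$-270976 + P = -270976 + \frac{20171}{2876} = - \frac{779306805}{2876}$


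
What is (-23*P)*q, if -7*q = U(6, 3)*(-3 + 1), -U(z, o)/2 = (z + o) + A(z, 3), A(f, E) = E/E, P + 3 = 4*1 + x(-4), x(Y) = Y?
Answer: -2760/7 ≈ -394.29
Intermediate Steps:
P = -3 (P = -3 + (4*1 - 4) = -3 + (4 - 4) = -3 + 0 = -3)
A(f, E) = 1
U(z, o) = -2 - 2*o - 2*z (U(z, o) = -2*((z + o) + 1) = -2*((o + z) + 1) = -2*(1 + o + z) = -2 - 2*o - 2*z)
q = -40/7 (q = -(-2 - 2*3 - 2*6)*(-3 + 1)/7 = -(-2 - 6 - 12)*(-2)/7 = -(-20)*(-2)/7 = -1/7*40 = -40/7 ≈ -5.7143)
(-23*P)*q = -23*(-3)*(-40/7) = 69*(-40/7) = -2760/7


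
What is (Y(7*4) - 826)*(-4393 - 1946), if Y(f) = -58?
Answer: 5603676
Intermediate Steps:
(Y(7*4) - 826)*(-4393 - 1946) = (-58 - 826)*(-4393 - 1946) = -884*(-6339) = 5603676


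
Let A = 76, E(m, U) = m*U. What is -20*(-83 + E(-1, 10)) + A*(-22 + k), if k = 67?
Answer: 5280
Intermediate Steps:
E(m, U) = U*m
-20*(-83 + E(-1, 10)) + A*(-22 + k) = -20*(-83 + 10*(-1)) + 76*(-22 + 67) = -20*(-83 - 10) + 76*45 = -20*(-93) + 3420 = 1860 + 3420 = 5280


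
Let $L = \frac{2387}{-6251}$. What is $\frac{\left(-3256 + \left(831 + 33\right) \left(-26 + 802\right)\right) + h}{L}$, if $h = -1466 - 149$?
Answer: $- \frac{594374549}{341} \approx -1.743 \cdot 10^{6}$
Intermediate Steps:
$h = -1615$ ($h = -1466 - 149 = -1615$)
$L = - \frac{341}{893}$ ($L = 2387 \left(- \frac{1}{6251}\right) = - \frac{341}{893} \approx -0.38186$)
$\frac{\left(-3256 + \left(831 + 33\right) \left(-26 + 802\right)\right) + h}{L} = \frac{\left(-3256 + \left(831 + 33\right) \left(-26 + 802\right)\right) - 1615}{- \frac{341}{893}} = \left(\left(-3256 + 864 \cdot 776\right) - 1615\right) \left(- \frac{893}{341}\right) = \left(\left(-3256 + 670464\right) - 1615\right) \left(- \frac{893}{341}\right) = \left(667208 - 1615\right) \left(- \frac{893}{341}\right) = 665593 \left(- \frac{893}{341}\right) = - \frac{594374549}{341}$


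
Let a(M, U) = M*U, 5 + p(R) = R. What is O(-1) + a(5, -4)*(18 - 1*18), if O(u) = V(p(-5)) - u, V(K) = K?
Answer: -9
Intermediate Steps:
p(R) = -5 + R
O(u) = -10 - u (O(u) = (-5 - 5) - u = -10 - u)
O(-1) + a(5, -4)*(18 - 1*18) = (-10 - 1*(-1)) + (5*(-4))*(18 - 1*18) = (-10 + 1) - 20*(18 - 18) = -9 - 20*0 = -9 + 0 = -9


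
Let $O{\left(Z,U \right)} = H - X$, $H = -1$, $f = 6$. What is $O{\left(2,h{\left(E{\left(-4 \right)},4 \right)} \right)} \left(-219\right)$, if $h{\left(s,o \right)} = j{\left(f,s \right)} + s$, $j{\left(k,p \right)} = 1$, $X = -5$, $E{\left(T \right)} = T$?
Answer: $-876$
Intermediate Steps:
$h{\left(s,o \right)} = 1 + s$
$O{\left(Z,U \right)} = 4$ ($O{\left(Z,U \right)} = -1 - -5 = -1 + 5 = 4$)
$O{\left(2,h{\left(E{\left(-4 \right)},4 \right)} \right)} \left(-219\right) = 4 \left(-219\right) = -876$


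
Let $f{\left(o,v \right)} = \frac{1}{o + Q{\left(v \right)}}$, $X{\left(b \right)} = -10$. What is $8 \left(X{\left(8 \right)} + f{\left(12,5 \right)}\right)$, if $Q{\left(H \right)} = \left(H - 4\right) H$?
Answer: $- \frac{1352}{17} \approx -79.529$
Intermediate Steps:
$Q{\left(H \right)} = H \left(-4 + H\right)$ ($Q{\left(H \right)} = \left(-4 + H\right) H = H \left(-4 + H\right)$)
$f{\left(o,v \right)} = \frac{1}{o + v \left(-4 + v\right)}$
$8 \left(X{\left(8 \right)} + f{\left(12,5 \right)}\right) = 8 \left(-10 + \frac{1}{12 + 5 \left(-4 + 5\right)}\right) = 8 \left(-10 + \frac{1}{12 + 5 \cdot 1}\right) = 8 \left(-10 + \frac{1}{12 + 5}\right) = 8 \left(-10 + \frac{1}{17}\right) = 8 \left(- \frac{169}{17}\right) = - \frac{1352}{17}$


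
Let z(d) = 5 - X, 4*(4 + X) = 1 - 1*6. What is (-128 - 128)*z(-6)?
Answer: -2624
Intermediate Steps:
X = -21/4 (X = -4 + (1 - 1*6)/4 = -4 + (1 - 6)/4 = -4 + (¼)*(-5) = -4 - 5/4 = -21/4 ≈ -5.2500)
z(d) = 41/4 (z(d) = 5 - 1*(-21/4) = 5 + 21/4 = 41/4)
(-128 - 128)*z(-6) = (-128 - 128)*(41/4) = -256*41/4 = -2624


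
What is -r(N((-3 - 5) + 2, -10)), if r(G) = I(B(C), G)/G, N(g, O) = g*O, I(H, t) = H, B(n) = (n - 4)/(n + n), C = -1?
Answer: -1/24 ≈ -0.041667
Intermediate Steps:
B(n) = (-4 + n)/(2*n) (B(n) = (-4 + n)/((2*n)) = (-4 + n)*(1/(2*n)) = (-4 + n)/(2*n))
N(g, O) = O*g
r(G) = 5/(2*G) (r(G) = ((½)*(-4 - 1)/(-1))/G = ((½)*(-1)*(-5))/G = 5/(2*G))
-r(N((-3 - 5) + 2, -10)) = -5/(2*((-10*((-3 - 5) + 2)))) = -5/(2*((-10*(-8 + 2)))) = -5/(2*((-10*(-6)))) = -5/(2*60) = -1*1/24 = -1/24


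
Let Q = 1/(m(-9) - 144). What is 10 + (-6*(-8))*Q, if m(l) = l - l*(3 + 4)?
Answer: 142/15 ≈ 9.4667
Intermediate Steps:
m(l) = -6*l (m(l) = l - l*7 = l - 7*l = -6*l)
Q = -1/90 (Q = 1/(-6*(-9) - 144) = 1/(54 - 144) = 1/(-90) = -1/90 ≈ -0.011111)
10 + (-6*(-8))*Q = 10 - 6*(-8)*(-1/90) = 10 + 48*(-1/90) = 10 - 8/15 = 142/15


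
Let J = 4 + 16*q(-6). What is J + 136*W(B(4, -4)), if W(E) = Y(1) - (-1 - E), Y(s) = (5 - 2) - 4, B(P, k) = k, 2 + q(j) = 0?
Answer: -572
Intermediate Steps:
q(j) = -2 (q(j) = -2 + 0 = -2)
Y(s) = -1 (Y(s) = 3 - 4 = -1)
W(E) = E (W(E) = -1 - (-1 - E) = -1 + (1 + E) = E)
J = -28 (J = 4 + 16*(-2) = 4 - 32 = -28)
J + 136*W(B(4, -4)) = -28 + 136*(-4) = -28 - 544 = -572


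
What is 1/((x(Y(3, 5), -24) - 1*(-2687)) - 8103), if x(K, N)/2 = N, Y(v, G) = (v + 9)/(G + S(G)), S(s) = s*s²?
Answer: -1/5464 ≈ -0.00018302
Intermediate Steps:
S(s) = s³
Y(v, G) = (9 + v)/(G + G³) (Y(v, G) = (v + 9)/(G + G³) = (9 + v)/(G + G³))
x(K, N) = 2*N
1/((x(Y(3, 5), -24) - 1*(-2687)) - 8103) = 1/((2*(-24) - 1*(-2687)) - 8103) = 1/((-48 + 2687) - 8103) = 1/(2639 - 8103) = 1/(-5464) = -1/5464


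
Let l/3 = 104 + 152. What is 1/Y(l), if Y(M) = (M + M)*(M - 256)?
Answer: 1/786432 ≈ 1.2716e-6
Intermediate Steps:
l = 768 (l = 3*(104 + 152) = 3*256 = 768)
Y(M) = 2*M*(-256 + M) (Y(M) = (2*M)*(-256 + M) = 2*M*(-256 + M))
1/Y(l) = 1/(2*768*(-256 + 768)) = 1/(2*768*512) = 1/786432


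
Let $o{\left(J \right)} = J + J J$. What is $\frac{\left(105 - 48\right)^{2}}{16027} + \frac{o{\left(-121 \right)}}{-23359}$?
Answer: $- \frac{3336567}{7965419} \approx -0.41888$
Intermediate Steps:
$o{\left(J \right)} = J + J^{2}$
$\frac{\left(105 - 48\right)^{2}}{16027} + \frac{o{\left(-121 \right)}}{-23359} = \frac{\left(105 - 48\right)^{2}}{16027} + \frac{\left(-121\right) \left(1 - 121\right)}{-23359} = 57^{2} \cdot \frac{1}{16027} + \left(-121\right) \left(-120\right) \left(- \frac{1}{23359}\right) = 3249 \cdot \frac{1}{16027} + 14520 \left(- \frac{1}{23359}\right) = \frac{3249}{16027} - \frac{14520}{23359} = - \frac{3336567}{7965419}$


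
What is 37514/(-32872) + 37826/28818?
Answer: 40584455/236826324 ≈ 0.17137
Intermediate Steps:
37514/(-32872) + 37826/28818 = 37514*(-1/32872) + 37826*(1/28818) = -18757/16436 + 18913/14409 = 40584455/236826324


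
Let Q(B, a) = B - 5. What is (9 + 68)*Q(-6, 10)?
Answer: -847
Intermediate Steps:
Q(B, a) = -5 + B
(9 + 68)*Q(-6, 10) = (9 + 68)*(-5 - 6) = 77*(-11) = -847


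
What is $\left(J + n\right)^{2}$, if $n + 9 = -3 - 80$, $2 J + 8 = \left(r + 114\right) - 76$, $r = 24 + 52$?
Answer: $1521$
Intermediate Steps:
$r = 76$
$J = 53$ ($J = -4 + \frac{\left(76 + 114\right) - 76}{2} = -4 + \frac{190 - 76}{2} = -4 + \frac{1}{2} \cdot 114 = -4 + 57 = 53$)
$n = -92$ ($n = -9 - 83 = -92$)
$\left(J + n\right)^{2} = \left(53 - 92\right)^{2} = \left(-39\right)^{2} = 1521$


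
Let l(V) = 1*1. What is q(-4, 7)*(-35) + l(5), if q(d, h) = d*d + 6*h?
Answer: -2029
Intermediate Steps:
q(d, h) = d² + 6*h
l(V) = 1
q(-4, 7)*(-35) + l(5) = ((-4)² + 6*7)*(-35) + 1 = (16 + 42)*(-35) + 1 = 58*(-35) + 1 = -2030 + 1 = -2029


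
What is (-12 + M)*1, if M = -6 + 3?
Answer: -15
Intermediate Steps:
M = -3
(-12 + M)*1 = (-12 - 3)*1 = -15*1 = -15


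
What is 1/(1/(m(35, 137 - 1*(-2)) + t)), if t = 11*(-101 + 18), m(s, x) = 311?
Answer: -602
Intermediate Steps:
t = -913 (t = 11*(-83) = -913)
1/(1/(m(35, 137 - 1*(-2)) + t)) = 1/(1/(311 - 913)) = 1/(1/(-602)) = 1/(-1/602) = -602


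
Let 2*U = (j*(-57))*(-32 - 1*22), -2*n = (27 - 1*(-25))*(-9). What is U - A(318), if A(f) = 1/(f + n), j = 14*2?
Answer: 23786783/552 ≈ 43092.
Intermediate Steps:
n = 234 (n = -(27 - 1*(-25))*(-9)/2 = -(27 + 25)*(-9)/2 = -26*(-9) = -½*(-468) = 234)
j = 28
A(f) = 1/(234 + f) (A(f) = 1/(f + 234) = 1/(234 + f))
U = 43092 (U = ((28*(-57))*(-32 - 1*22))/2 = (-1596*(-32 - 22))/2 = (-1596*(-54))/2 = (½)*86184 = 43092)
U - A(318) = 43092 - 1/(234 + 318) = 43092 - 1/552 = 23786783/552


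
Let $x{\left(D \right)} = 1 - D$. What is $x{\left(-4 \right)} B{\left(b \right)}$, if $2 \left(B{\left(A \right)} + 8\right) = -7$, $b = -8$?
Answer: $- \frac{115}{2} \approx -57.5$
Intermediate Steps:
$B{\left(A \right)} = - \frac{23}{2}$ ($B{\left(A \right)} = -8 + \frac{1}{2} \left(-7\right) = -8 - \frac{7}{2} = - \frac{23}{2}$)
$x{\left(-4 \right)} B{\left(b \right)} = \left(1 - -4\right) \left(- \frac{23}{2}\right) = \left(1 + 4\right) \left(- \frac{23}{2}\right) = 5 \left(- \frac{23}{2}\right) = - \frac{115}{2}$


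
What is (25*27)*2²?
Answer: 2700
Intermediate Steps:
(25*27)*2² = 675*4 = 2700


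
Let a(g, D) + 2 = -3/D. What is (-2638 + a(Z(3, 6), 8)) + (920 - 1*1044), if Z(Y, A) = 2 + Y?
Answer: -22115/8 ≈ -2764.4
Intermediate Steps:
a(g, D) = -2 - 3/D
(-2638 + a(Z(3, 6), 8)) + (920 - 1*1044) = (-2638 + (-2 - 3/8)) + (920 - 1*1044) = (-2638 + (-2 - 3*1/8)) + (920 - 1044) = (-2638 + (-2 - 3/8)) - 124 = (-2638 - 19/8) - 124 = -21123/8 - 124 = -22115/8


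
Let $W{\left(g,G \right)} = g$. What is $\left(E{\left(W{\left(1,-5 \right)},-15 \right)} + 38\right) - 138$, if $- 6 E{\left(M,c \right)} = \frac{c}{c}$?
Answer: $- \frac{601}{6} \approx -100.17$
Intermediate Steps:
$E{\left(M,c \right)} = - \frac{1}{6}$ ($E{\left(M,c \right)} = - \frac{c \frac{1}{c}}{6} = \left(- \frac{1}{6}\right) 1 = - \frac{1}{6}$)
$\left(E{\left(W{\left(1,-5 \right)},-15 \right)} + 38\right) - 138 = \left(- \frac{1}{6} + 38\right) - 138 = \frac{227}{6} - 138 = - \frac{601}{6}$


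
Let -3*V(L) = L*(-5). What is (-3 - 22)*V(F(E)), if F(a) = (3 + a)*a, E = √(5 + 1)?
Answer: -250 - 125*√6 ≈ -556.19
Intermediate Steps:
E = √6 ≈ 2.4495
F(a) = a*(3 + a)
V(L) = 5*L/3 (V(L) = -L*(-5)/3 = -(-5)*L/3 = 5*L/3)
(-3 - 22)*V(F(E)) = (-3 - 22)*(5*(√6*(3 + √6))/3) = -125*√6*(3 + √6)/3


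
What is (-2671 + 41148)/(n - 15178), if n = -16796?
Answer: -38477/31974 ≈ -1.2034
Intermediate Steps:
(-2671 + 41148)/(n - 15178) = (-2671 + 41148)/(-16796 - 15178) = 38477/(-31974) = 38477*(-1/31974) = -38477/31974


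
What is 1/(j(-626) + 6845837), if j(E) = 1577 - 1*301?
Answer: 1/6847113 ≈ 1.4605e-7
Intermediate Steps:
j(E) = 1276 (j(E) = 1577 - 301 = 1276)
1/(j(-626) + 6845837) = 1/(1276 + 6845837) = 1/6847113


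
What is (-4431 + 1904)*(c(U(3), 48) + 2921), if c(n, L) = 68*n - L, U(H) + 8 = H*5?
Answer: -8462923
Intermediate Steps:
U(H) = -8 + 5*H (U(H) = -8 + H*5 = -8 + 5*H)
c(n, L) = -L + 68*n
(-4431 + 1904)*(c(U(3), 48) + 2921) = (-4431 + 1904)*((-1*48 + 68*(-8 + 5*3)) + 2921) = -2527*((-48 + 68*(-8 + 15)) + 2921) = -2527*((-48 + 68*7) + 2921) = -2527*((-48 + 476) + 2921) = -2527*(428 + 2921) = -2527*3349 = -8462923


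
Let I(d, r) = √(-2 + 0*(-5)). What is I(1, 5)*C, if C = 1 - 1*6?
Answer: -5*I*√2 ≈ -7.0711*I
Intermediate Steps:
C = -5 (C = 1 - 6 = -5)
I(d, r) = I*√2 (I(d, r) = √(-2 + 0) = √(-2) = I*√2)
I(1, 5)*C = (I*√2)*(-5) = -5*I*√2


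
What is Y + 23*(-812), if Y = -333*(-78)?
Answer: 7298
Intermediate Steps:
Y = 25974
Y + 23*(-812) = 25974 + 23*(-812) = 25974 - 18676 = 7298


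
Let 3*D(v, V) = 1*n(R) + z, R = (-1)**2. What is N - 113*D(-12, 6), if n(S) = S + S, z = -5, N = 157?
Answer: 270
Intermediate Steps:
R = 1
n(S) = 2*S
D(v, V) = -1 (D(v, V) = (1*(2*1) - 5)/3 = (1*2 - 5)/3 = (2 - 5)/3 = (1/3)*(-3) = -1)
N - 113*D(-12, 6) = 157 - 113*(-1) = 157 + 113 = 270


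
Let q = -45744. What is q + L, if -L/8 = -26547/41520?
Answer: -79128271/1730 ≈ -45739.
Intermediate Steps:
L = 8849/1730 (L = -(-212376)/41520 = -8*(-8849/13840) = 8849/1730 ≈ 5.1150)
q + L = -45744 + 8849/1730 = -79128271/1730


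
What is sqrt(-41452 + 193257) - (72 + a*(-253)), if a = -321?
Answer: -81285 + sqrt(151805) ≈ -80895.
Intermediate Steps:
sqrt(-41452 + 193257) - (72 + a*(-253)) = sqrt(-41452 + 193257) - (72 - 321*(-253)) = sqrt(151805) - (72 + 81213) = sqrt(151805) - 1*81285 = sqrt(151805) - 81285 = -81285 + sqrt(151805)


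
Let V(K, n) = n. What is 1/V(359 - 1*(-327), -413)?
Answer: -1/413 ≈ -0.0024213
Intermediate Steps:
1/V(359 - 1*(-327), -413) = 1/(-413) = -1/413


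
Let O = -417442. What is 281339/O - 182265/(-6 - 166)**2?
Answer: -42204099553/6174802064 ≈ -6.8349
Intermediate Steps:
281339/O - 182265/(-6 - 166)**2 = 281339/(-417442) - 182265/(-6 - 166)**2 = 281339*(-1/417442) - 182265/((-172)**2) = -281339/417442 - 182265/29584 = -42204099553/6174802064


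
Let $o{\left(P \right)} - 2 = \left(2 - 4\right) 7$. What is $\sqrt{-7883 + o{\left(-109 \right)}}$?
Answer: $i \sqrt{7895} \approx 88.854 i$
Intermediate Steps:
$o{\left(P \right)} = -12$ ($o{\left(P \right)} = 2 + \left(2 - 4\right) 7 = 2 - 14 = -12$)
$\sqrt{-7883 + o{\left(-109 \right)}} = \sqrt{-7883 - 12} = \sqrt{-7895} = i \sqrt{7895}$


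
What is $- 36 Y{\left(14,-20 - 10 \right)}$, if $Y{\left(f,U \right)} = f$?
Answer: $-504$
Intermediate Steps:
$- 36 Y{\left(14,-20 - 10 \right)} = \left(-36\right) 14 = -504$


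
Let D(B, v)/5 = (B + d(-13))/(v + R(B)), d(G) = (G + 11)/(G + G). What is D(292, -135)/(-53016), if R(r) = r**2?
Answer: -18985/58671587832 ≈ -3.2358e-7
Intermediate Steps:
d(G) = (11 + G)/(2*G) (d(G) = (11 + G)/((2*G)) = (11 + G)*(1/(2*G)) = (11 + G)/(2*G))
D(B, v) = 5*(1/13 + B)/(v + B**2) (D(B, v) = 5*((B + (1/2)*(11 - 13)/(-13))/(v + B**2)) = 5*((B + (1/2)*(-1/13)*(-2))/(v + B**2)) = 5*((B + 1/13)/(v + B**2)) = 5*((1/13 + B)/(v + B**2)) = 5*(1/13 + B)/(v + B**2))
D(292, -135)/(-53016) = ((5/13 + 5*292)/(-135 + 292**2))/(-53016) = ((5/13 + 1460)/(-135 + 85264))*(-1/53016) = ((18985/13)/85129)*(-1/53016) = ((1/85129)*(18985/13))*(-1/53016) = (18985/1106677)*(-1/53016) = -18985/58671587832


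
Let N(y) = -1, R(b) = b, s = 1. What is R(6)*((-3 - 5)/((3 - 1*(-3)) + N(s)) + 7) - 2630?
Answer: -12988/5 ≈ -2597.6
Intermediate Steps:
R(6)*((-3 - 5)/((3 - 1*(-3)) + N(s)) + 7) - 2630 = 6*((-3 - 5)/((3 - 1*(-3)) - 1) + 7) - 2630 = 6*(-8/((3 + 3) - 1) + 7) - 2630 = 6*(-8/(6 - 1) + 7) - 2630 = 6*(-8/5 + 7) - 2630 = 6*(27/5) - 2630 = 162/5 - 2630 = -12988/5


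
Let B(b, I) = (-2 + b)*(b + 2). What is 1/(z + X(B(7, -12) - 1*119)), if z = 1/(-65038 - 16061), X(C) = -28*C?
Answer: 81099/168037127 ≈ 0.00048263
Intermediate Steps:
B(b, I) = (-2 + b)*(2 + b)
z = -1/81099 (z = 1/(-81099) = -1/81099 ≈ -1.2331e-5)
1/(z + X(B(7, -12) - 1*119)) = 1/(-1/81099 - 28*((-4 + 7**2) - 1*119)) = 1/(-1/81099 - 28*((-4 + 49) - 119)) = 1/(-1/81099 - 28*(45 - 119)) = 1/(-1/81099 - 28*(-74)) = 1/(-1/81099 + 2072) = 1/(168037127/81099) = 81099/168037127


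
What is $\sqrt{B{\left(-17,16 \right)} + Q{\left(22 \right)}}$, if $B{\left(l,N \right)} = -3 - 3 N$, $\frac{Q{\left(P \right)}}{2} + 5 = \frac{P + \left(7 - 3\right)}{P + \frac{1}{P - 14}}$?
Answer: $\frac{i \sqrt{1837437}}{177} \approx 7.6583 i$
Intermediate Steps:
$Q{\left(P \right)} = -10 + \frac{2 \left(4 + P\right)}{P + \frac{1}{-14 + P}}$ ($Q{\left(P \right)} = -10 + 2 \frac{P + \left(7 - 3\right)}{P + \frac{1}{P - 14}} = -10 + 2 \frac{P + 4}{P + \frac{1}{-14 + P}} = -10 + 2 \frac{4 + P}{P + \frac{1}{-14 + P}} = -10 + \frac{2 \left(4 + P\right)}{P + \frac{1}{-14 + P}}$)
$\sqrt{B{\left(-17,16 \right)} + Q{\left(22 \right)}} = \sqrt{\left(-3 - 48\right) + \frac{2 \left(-61 - 4 \cdot 22^{2} + 60 \cdot 22\right)}{1 + 22^{2} - 308}} = \sqrt{\left(-3 - 48\right) + \frac{2 \left(-61 - 1936 + 1320\right)}{1 + 484 - 308}} = \sqrt{-51 + \frac{2 \left(-61 - 1936 + 1320\right)}{177}} = \sqrt{-51 + 2 \cdot \frac{1}{177} \left(-677\right)} = \sqrt{-51 - \frac{1354}{177}} = \sqrt{- \frac{10381}{177}} = \frac{i \sqrt{1837437}}{177}$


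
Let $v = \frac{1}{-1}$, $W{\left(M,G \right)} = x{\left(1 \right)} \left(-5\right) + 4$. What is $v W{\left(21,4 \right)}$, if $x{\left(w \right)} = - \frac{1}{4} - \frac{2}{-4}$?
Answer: $- \frac{11}{4} \approx -2.75$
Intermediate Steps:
$x{\left(w \right)} = \frac{1}{4}$ ($x{\left(w \right)} = \left(-1\right) \frac{1}{4} - - \frac{1}{2} = - \frac{1}{4} + \frac{1}{2} = \frac{1}{4}$)
$W{\left(M,G \right)} = \frac{11}{4}$ ($W{\left(M,G \right)} = \frac{1}{4} \left(-5\right) + 4 = - \frac{5}{4} + 4 = \frac{11}{4}$)
$v = -1$
$v W{\left(21,4 \right)} = \left(-1\right) \frac{11}{4} = - \frac{11}{4}$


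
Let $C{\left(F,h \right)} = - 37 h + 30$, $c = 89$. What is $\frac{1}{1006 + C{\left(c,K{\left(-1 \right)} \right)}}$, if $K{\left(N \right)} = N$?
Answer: $\frac{1}{1073} \approx 0.00093197$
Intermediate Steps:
$C{\left(F,h \right)} = 30 - 37 h$
$\frac{1}{1006 + C{\left(c,K{\left(-1 \right)} \right)}} = \frac{1}{1006 + \left(30 - -37\right)} = \frac{1}{1006 + \left(30 + 37\right)} = \frac{1}{1006 + 67} = \frac{1}{1073}$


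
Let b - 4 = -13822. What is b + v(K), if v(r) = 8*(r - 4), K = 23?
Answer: -13666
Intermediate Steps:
b = -13818 (b = 4 - 13822 = -13818)
v(r) = -32 + 8*r (v(r) = 8*(-4 + r) = -32 + 8*r)
b + v(K) = -13818 + (-32 + 8*23) = -13818 + (-32 + 184) = -13818 + 152 = -13666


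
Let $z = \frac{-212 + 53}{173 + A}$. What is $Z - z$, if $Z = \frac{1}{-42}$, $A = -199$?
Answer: $- \frac{1676}{273} \approx -6.1392$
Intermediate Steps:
$z = \frac{159}{26}$ ($z = \frac{-212 + 53}{173 - 199} = - \frac{159}{-26} = \left(-159\right) \left(- \frac{1}{26}\right) = \frac{159}{26} \approx 6.1154$)
$Z = - \frac{1}{42} \approx -0.02381$
$Z - z = - \frac{1}{42} - \frac{159}{26} = - \frac{1676}{273}$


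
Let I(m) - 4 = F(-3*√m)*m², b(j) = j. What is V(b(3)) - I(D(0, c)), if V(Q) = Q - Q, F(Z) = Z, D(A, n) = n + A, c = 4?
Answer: 92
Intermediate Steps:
D(A, n) = A + n
V(Q) = 0
I(m) = 4 - 3*m^(5/2) (I(m) = 4 + (-3*√m)*m² = 4 - 3*m^(5/2))
V(b(3)) - I(D(0, c)) = 0 - (4 - 3*(0 + 4)^(5/2)) = 0 - (4 - 3*4^(5/2)) = 0 - (4 - 3*32) = 0 - (4 - 96) = 0 - 1*(-92) = 0 + 92 = 92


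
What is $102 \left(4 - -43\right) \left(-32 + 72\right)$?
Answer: $191760$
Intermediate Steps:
$102 \left(4 - -43\right) \left(-32 + 72\right) = 102 \left(4 + 43\right) 40 = 102 \cdot 47 \cdot 40 = 4794 \cdot 40 = 191760$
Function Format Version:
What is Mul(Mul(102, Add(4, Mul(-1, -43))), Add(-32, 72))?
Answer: 191760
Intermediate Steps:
Mul(Mul(102, Add(4, Mul(-1, -43))), Add(-32, 72)) = Mul(Mul(102, Add(4, 43)), 40) = Mul(Mul(102, 47), 40) = Mul(4794, 40) = 191760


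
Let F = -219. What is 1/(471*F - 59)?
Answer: -1/103208 ≈ -9.6892e-6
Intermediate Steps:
1/(471*F - 59) = 1/(471*(-219) - 59) = 1/(-103149 - 59) = 1/(-103208) = -1/103208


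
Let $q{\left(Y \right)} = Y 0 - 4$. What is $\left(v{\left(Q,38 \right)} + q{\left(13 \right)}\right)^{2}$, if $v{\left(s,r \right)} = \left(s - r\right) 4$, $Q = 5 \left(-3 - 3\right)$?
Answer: $76176$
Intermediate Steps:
$Q = -30$ ($Q = 5 \left(-6\right) = -30$)
$v{\left(s,r \right)} = - 4 r + 4 s$
$q{\left(Y \right)} = -4$ ($q{\left(Y \right)} = 0 - 4 = -4$)
$\left(v{\left(Q,38 \right)} + q{\left(13 \right)}\right)^{2} = \left(\left(\left(-4\right) 38 + 4 \left(-30\right)\right) - 4\right)^{2} = \left(\left(-152 - 120\right) - 4\right)^{2} = \left(-272 - 4\right)^{2} = \left(-276\right)^{2} = 76176$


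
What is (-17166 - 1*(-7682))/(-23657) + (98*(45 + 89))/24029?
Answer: 538554760/568454053 ≈ 0.94740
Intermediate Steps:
(-17166 - 1*(-7682))/(-23657) + (98*(45 + 89))/24029 = (-17166 + 7682)*(-1/23657) + (98*134)*(1/24029) = -9484*(-1/23657) + 13132*(1/24029) = 9484/23657 + 13132/24029 = 538554760/568454053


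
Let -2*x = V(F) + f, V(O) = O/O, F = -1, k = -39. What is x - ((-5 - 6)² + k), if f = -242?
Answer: 77/2 ≈ 38.500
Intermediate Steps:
V(O) = 1
x = 241/2 (x = -(1 - 242)/2 = -½*(-241) = 241/2 ≈ 120.50)
x - ((-5 - 6)² + k) = 241/2 - ((-5 - 6)² - 39) = 241/2 - ((-11)² - 39) = 241/2 - (121 - 39) = 241/2 - 1*82 = 241/2 - 82 = 77/2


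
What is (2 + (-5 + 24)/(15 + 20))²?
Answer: 7921/1225 ≈ 6.4661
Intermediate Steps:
(2 + (-5 + 24)/(15 + 20))² = (2 + 19/35)² = (89/35)² = 7921/1225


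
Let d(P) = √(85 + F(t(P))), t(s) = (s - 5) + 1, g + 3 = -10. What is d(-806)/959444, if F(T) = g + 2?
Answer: √74/959444 ≈ 8.9659e-6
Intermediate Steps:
g = -13 (g = -3 - 10 = -13)
t(s) = -4 + s (t(s) = (-5 + s) + 1 = -4 + s)
F(T) = -11 (F(T) = -13 + 2 = -11)
d(P) = √74 (d(P) = √(85 - 11) = √74)
d(-806)/959444 = √74/959444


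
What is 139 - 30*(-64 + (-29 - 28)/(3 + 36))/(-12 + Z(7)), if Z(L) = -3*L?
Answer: 11367/143 ≈ 79.490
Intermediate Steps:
139 - 30*(-64 + (-29 - 28)/(3 + 36))/(-12 + Z(7)) = 139 - 30*(-64 + (-29 - 28)/(3 + 36))/(-12 - 3*7) = 139 - 30*(-64 - 57/39)/(-12 - 21) = 139 - 30*(-64 - 57*1/39)/(-33) = 139 - 30*(-64 - 19/13)*(-1)/33 = 139 - (-25530)*(-1)/(13*33) = 139 - 30*851/429 = 139 - 8510/143 = 11367/143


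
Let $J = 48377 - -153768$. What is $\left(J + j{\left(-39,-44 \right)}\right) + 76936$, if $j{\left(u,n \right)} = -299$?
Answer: $278782$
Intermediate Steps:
$J = 202145$ ($J = 48377 + 153768 = 202145$)
$\left(J + j{\left(-39,-44 \right)}\right) + 76936 = \left(202145 - 299\right) + 76936 = 201846 + 76936 = 278782$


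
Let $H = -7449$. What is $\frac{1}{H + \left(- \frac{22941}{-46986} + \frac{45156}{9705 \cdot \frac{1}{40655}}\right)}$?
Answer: $\frac{10133314}{1841359803167} \approx 5.5032 \cdot 10^{-6}$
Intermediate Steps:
$\frac{1}{H + \left(- \frac{22941}{-46986} + \frac{45156}{9705 \cdot \frac{1}{40655}}\right)} = \frac{1}{-7449 + \left(- \frac{22941}{-46986} + \frac{45156}{9705 \cdot \frac{1}{40655}}\right)} = \frac{1}{-7449 - \left(- \frac{7647}{15662} - \frac{45156}{9705 \cdot \frac{1}{40655}}\right)} = \frac{1}{-7449 + \left(\frac{7647}{15662} + \frac{45156}{\frac{1941}{8131}}\right)} = \frac{1}{-7449 + \left(\frac{7647}{15662} + 45156 \cdot \frac{8131}{1941}\right)} = \frac{1}{-7449 + \left(\frac{7647}{15662} + \frac{122387812}{647}\right)} = \frac{1}{-7449 + \frac{1916842859153}{10133314}} = \frac{1}{\frac{1841359803167}{10133314}} = \frac{10133314}{1841359803167}$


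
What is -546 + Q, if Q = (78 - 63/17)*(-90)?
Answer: -122952/17 ≈ -7232.5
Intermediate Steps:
Q = -113670/17 (Q = (78 - 63*1/17)*(-90) = (78 - 63/17)*(-90) = (1263/17)*(-90) = -113670/17 ≈ -6686.5)
-546 + Q = -546 - 113670/17 = -122952/17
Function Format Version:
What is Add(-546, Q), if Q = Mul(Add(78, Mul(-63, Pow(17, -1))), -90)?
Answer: Rational(-122952, 17) ≈ -7232.5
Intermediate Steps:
Q = Rational(-113670, 17) (Q = Mul(Add(78, Mul(-63, Rational(1, 17))), -90) = Mul(Add(78, Rational(-63, 17)), -90) = Mul(Rational(1263, 17), -90) = Rational(-113670, 17) ≈ -6686.5)
Add(-546, Q) = Add(-546, Rational(-113670, 17)) = Rational(-122952, 17)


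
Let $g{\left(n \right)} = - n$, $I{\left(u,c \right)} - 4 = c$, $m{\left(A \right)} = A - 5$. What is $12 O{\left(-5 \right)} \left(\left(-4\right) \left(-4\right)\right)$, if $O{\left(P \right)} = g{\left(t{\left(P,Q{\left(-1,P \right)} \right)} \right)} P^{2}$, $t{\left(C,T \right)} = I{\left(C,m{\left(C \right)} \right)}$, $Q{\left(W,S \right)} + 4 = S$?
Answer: $28800$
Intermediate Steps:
$m{\left(A \right)} = -5 + A$ ($m{\left(A \right)} = A - 5 = -5 + A$)
$I{\left(u,c \right)} = 4 + c$
$Q{\left(W,S \right)} = -4 + S$
$t{\left(C,T \right)} = -1 + C$ ($t{\left(C,T \right)} = 4 + \left(-5 + C\right) = -1 + C$)
$O{\left(P \right)} = P^{2} \left(1 - P\right)$ ($O{\left(P \right)} = - (-1 + P) P^{2} = \left(1 - P\right) P^{2} = P^{2} \left(1 - P\right)$)
$12 O{\left(-5 \right)} \left(\left(-4\right) \left(-4\right)\right) = 12 \left(-5\right)^{2} \left(1 - -5\right) \left(\left(-4\right) \left(-4\right)\right) = 12 \cdot 25 \left(1 + 5\right) 16 = 12 \cdot 25 \cdot 6 \cdot 16 = 12 \cdot 150 \cdot 16 = 1800 \cdot 16 = 28800$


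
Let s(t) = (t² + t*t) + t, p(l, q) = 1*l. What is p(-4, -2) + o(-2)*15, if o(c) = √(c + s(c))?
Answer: 26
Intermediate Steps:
p(l, q) = l
s(t) = t + 2*t² (s(t) = (t² + t²) + t = 2*t² + t = t + 2*t²)
o(c) = √(c + c*(1 + 2*c))
p(-4, -2) + o(-2)*15 = -4 + (√2*√(-2*(1 - 2)))*15 = -4 + (√2*√(-2*(-1)))*15 = -4 + (√2*√2)*15 = -4 + 2*15 = -4 + 30 = 26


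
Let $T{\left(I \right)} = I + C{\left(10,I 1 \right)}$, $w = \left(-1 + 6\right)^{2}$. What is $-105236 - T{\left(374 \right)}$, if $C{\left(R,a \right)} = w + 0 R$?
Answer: $-105635$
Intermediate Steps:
$w = 25$ ($w = 5^{2} = 25$)
$C{\left(R,a \right)} = 25$ ($C{\left(R,a \right)} = 25 + 0 R = 25 + 0 = 25$)
$T{\left(I \right)} = 25 + I$ ($T{\left(I \right)} = I + 25 = 25 + I$)
$-105236 - T{\left(374 \right)} = -105236 - \left(25 + 374\right) = -105236 - 399 = -105635$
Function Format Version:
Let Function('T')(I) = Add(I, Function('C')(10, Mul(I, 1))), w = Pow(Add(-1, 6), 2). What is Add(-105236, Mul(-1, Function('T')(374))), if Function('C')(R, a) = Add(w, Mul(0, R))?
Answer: -105635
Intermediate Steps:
w = 25 (w = Pow(5, 2) = 25)
Function('C')(R, a) = 25 (Function('C')(R, a) = Add(25, Mul(0, R)) = Add(25, 0) = 25)
Function('T')(I) = Add(25, I) (Function('T')(I) = Add(I, 25) = Add(25, I))
Add(-105236, Mul(-1, Function('T')(374))) = Add(-105236, Mul(-1, Add(25, 374))) = Add(-105236, Mul(-1, 399)) = Add(-105236, -399) = -105635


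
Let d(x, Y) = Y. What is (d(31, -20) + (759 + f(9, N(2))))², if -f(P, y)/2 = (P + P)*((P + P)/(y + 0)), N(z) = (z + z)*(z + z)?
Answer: 1951609/4 ≈ 4.8790e+5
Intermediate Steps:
N(z) = 4*z² (N(z) = (2*z)*(2*z) = 4*z²)
f(P, y) = -8*P²/y (f(P, y) = -2*(P + P)*(P + P)/(y + 0) = -2*2*P*(2*P)/y = -2*2*P*2*P/y = -8*P²/y)
(d(31, -20) + (759 + f(9, N(2))))² = (-20 + (759 - 8*9²/4*2²))² = (-20 + (759 - 8*81/4*4))² = (-20 + (759 - 8*81/16))² = (-20 + (759 - 8*81*1/16))² = (-20 + (759 - 81/2))² = (-20 + 1437/2)² = (1397/2)² = 1951609/4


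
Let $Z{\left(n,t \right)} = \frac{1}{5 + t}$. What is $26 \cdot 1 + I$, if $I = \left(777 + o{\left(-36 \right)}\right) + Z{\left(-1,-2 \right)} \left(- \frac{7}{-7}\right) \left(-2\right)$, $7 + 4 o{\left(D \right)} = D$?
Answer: $\frac{9499}{12} \approx 791.58$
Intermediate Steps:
$o{\left(D \right)} = - \frac{7}{4} + \frac{D}{4}$
$I = \frac{9187}{12}$ ($I = \left(777 + \left(- \frac{7}{4} + \frac{1}{4} \left(-36\right)\right)\right) + \frac{\left(-7\right) \frac{1}{-7}}{5 - 2} \left(-2\right) = \left(777 - \frac{43}{4}\right) + \frac{\left(-7\right) \left(- \frac{1}{7}\right)}{3} \left(-2\right) = \left(777 - \frac{43}{4}\right) + \frac{1}{3} \cdot 1 \left(-2\right) = \frac{3065}{4} + \frac{1}{3} \left(-2\right) = \frac{3065}{4} - \frac{2}{3} = \frac{9187}{12} \approx 765.58$)
$26 \cdot 1 + I = 26 \cdot 1 + \frac{9187}{12} = 26 + \frac{9187}{12} = \frac{9499}{12}$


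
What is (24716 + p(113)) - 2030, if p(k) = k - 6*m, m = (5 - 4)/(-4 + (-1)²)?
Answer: 22801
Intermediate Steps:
m = -⅓ (m = 1/(-4 + 1) = 1/(-3) = 1*(-⅓) = -⅓ ≈ -0.33333)
p(k) = 2 + k (p(k) = k - 6*(-⅓) = k + 2 = 2 + k)
(24716 + p(113)) - 2030 = (24716 + (2 + 113)) - 2030 = (24716 + 115) - 2030 = 24831 - 2030 = 22801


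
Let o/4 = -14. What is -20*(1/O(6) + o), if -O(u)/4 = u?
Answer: 6725/6 ≈ 1120.8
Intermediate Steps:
o = -56 (o = 4*(-14) = -56)
O(u) = -4*u
-20*(1/O(6) + o) = -20*(1/(-4*6) - 56) = -20*(1/(-24) - 56) = -20*(-1/24 - 56) = -20*(-1345/24) = 6725/6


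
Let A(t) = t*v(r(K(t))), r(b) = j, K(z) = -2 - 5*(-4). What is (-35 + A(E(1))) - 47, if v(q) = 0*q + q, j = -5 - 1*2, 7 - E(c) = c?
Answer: -124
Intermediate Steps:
K(z) = 18 (K(z) = -2 + 20 = 18)
E(c) = 7 - c
j = -7 (j = -5 - 2 = -7)
r(b) = -7
v(q) = q (v(q) = 0 + q = q)
A(t) = -7*t (A(t) = t*(-7) = -7*t)
(-35 + A(E(1))) - 47 = (-35 - 7*(7 - 1*1)) - 47 = (-35 - 7*(7 - 1)) - 47 = (-35 - 7*6) - 47 = (-35 - 42) - 47 = -77 - 47 = -124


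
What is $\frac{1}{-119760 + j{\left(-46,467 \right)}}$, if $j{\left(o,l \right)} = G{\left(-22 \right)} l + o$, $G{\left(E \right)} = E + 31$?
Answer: $- \frac{1}{115603} \approx -8.6503 \cdot 10^{-6}$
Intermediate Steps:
$G{\left(E \right)} = 31 + E$
$j{\left(o,l \right)} = o + 9 l$ ($j{\left(o,l \right)} = \left(31 - 22\right) l + o = 9 l + o = o + 9 l$)
$\frac{1}{-119760 + j{\left(-46,467 \right)}} = \frac{1}{-119760 + \left(-46 + 9 \cdot 467\right)} = \frac{1}{-119760 + \left(-46 + 4203\right)} = \frac{1}{-119760 + 4157} = \frac{1}{-115603} = - \frac{1}{115603}$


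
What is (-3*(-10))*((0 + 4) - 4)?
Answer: 0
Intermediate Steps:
(-3*(-10))*((0 + 4) - 4) = 30*(4 - 4) = 30*0 = 0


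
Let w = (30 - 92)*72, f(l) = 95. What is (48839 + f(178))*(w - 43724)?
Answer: -2358031592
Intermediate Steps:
w = -4464 (w = -62*72 = -4464)
(48839 + f(178))*(w - 43724) = (48839 + 95)*(-4464 - 43724) = 48934*(-48188) = -2358031592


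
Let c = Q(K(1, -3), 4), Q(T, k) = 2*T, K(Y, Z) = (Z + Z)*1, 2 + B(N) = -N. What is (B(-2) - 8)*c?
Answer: 96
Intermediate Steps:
B(N) = -2 - N
K(Y, Z) = 2*Z (K(Y, Z) = (2*Z)*1 = 2*Z)
c = -12 (c = 2*(2*(-3)) = 2*(-6) = -12)
(B(-2) - 8)*c = ((-2 - 1*(-2)) - 8)*(-12) = ((-2 + 2) - 8)*(-12) = (0 - 8)*(-12) = -8*(-12) = 96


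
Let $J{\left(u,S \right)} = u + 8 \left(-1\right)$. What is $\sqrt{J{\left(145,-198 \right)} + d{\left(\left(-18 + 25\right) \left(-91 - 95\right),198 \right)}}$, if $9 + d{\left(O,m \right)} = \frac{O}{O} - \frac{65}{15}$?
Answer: $\frac{\sqrt{1122}}{3} \approx 11.165$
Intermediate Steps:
$J{\left(u,S \right)} = -8 + u$ ($J{\left(u,S \right)} = u - 8 = -8 + u$)
$d{\left(O,m \right)} = - \frac{37}{3}$ ($d{\left(O,m \right)} = -9 + \left(\frac{O}{O} - \frac{65}{15}\right) = -9 + \left(1 - \frac{13}{3}\right) = -9 - \frac{10}{3} = - \frac{37}{3}$)
$\sqrt{J{\left(145,-198 \right)} + d{\left(\left(-18 + 25\right) \left(-91 - 95\right),198 \right)}} = \sqrt{\left(-8 + 145\right) - \frac{37}{3}} = \sqrt{137 - \frac{37}{3}} = \sqrt{\frac{374}{3}} = \frac{\sqrt{1122}}{3}$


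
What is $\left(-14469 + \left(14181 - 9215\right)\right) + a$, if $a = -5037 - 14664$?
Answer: $-29204$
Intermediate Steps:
$a = -19701$
$\left(-14469 + \left(14181 - 9215\right)\right) + a = \left(-14469 + \left(14181 - 9215\right)\right) - 19701 = \left(-14469 + 4966\right) - 19701 = -9503 - 19701 = -29204$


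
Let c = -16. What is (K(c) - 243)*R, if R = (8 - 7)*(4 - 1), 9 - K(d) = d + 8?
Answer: -678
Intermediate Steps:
K(d) = 1 - d (K(d) = 9 - (d + 8) = 9 - (8 + d) = 9 + (-8 - d) = 1 - d)
R = 3 (R = 1*3 = 3)
(K(c) - 243)*R = ((1 - 1*(-16)) - 243)*3 = ((1 + 16) - 243)*3 = (17 - 243)*3 = -226*3 = -678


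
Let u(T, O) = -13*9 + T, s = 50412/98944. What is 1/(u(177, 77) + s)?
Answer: 24736/1496763 ≈ 0.016526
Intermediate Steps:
s = 12603/24736 (s = 50412*(1/98944) = 12603/24736 ≈ 0.50950)
u(T, O) = -117 + T
1/(u(177, 77) + s) = 1/((-117 + 177) + 12603/24736) = 1/(60 + 12603/24736) = 1/(1496763/24736) = 24736/1496763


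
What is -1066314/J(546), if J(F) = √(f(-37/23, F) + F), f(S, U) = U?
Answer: -177719*√273/91 ≈ -32268.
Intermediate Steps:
J(F) = √2*√F (J(F) = √(F + F) = √(2*F) = √2*√F)
-1066314/J(546) = -1066314*√273/546 = -177719*√273/91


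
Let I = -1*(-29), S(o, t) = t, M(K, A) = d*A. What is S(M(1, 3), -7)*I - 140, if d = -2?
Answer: -343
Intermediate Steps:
M(K, A) = -2*A
I = 29
S(M(1, 3), -7)*I - 140 = -7*29 - 140 = -203 - 140 = -343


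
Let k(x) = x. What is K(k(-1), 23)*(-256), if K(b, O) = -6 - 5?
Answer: 2816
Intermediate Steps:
K(b, O) = -11
K(k(-1), 23)*(-256) = -11*(-256) = 2816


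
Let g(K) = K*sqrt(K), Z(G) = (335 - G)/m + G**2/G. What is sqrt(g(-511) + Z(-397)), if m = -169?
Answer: sqrt(-67825 - 86359*I*sqrt(511))/13 ≈ 74.689 - 77.329*I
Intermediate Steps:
Z(G) = -335/169 + 170*G/169 (Z(G) = (335 - G)/(-169) + G**2/G = (335 - G)*(-1/169) + G = (-335/169 + G/169) + G = -335/169 + 170*G/169)
g(K) = K**(3/2)
sqrt(g(-511) + Z(-397)) = sqrt((-511)**(3/2) + (-335/169 + (170/169)*(-397))) = sqrt(-511*I*sqrt(511) + (-335/169 - 67490/169)) = sqrt(-511*I*sqrt(511) - 67825/169) = sqrt(-67825/169 - 511*I*sqrt(511))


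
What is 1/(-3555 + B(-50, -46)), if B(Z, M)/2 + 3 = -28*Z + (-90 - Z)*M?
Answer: 1/2919 ≈ 0.00034258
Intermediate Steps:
B(Z, M) = -6 - 56*Z + 2*M*(-90 - Z) (B(Z, M) = -6 + 2*(-28*Z + (-90 - Z)*M) = -6 + 2*(-28*Z + M*(-90 - Z)) = -6 + (-56*Z + 2*M*(-90 - Z)) = -6 - 56*Z + 2*M*(-90 - Z))
1/(-3555 + B(-50, -46)) = 1/(-3555 + (-6 - 180*(-46) - 56*(-50) - 2*(-46)*(-50))) = 1/(-3555 + (-6 + 8280 + 2800 - 4600)) = 1/(-3555 + 6474) = 1/2919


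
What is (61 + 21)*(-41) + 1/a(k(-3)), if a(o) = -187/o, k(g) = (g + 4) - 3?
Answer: -628692/187 ≈ -3362.0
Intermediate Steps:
k(g) = 1 + g (k(g) = (4 + g) - 3 = 1 + g)
(61 + 21)*(-41) + 1/a(k(-3)) = (61 + 21)*(-41) + 1/(-187/(1 - 3)) = 82*(-41) + 1/(-187/(-2)) = -3362 + 1/(-187*(-1/2)) = -3362 + 1/(187/2) = -3362 + 2/187 = -628692/187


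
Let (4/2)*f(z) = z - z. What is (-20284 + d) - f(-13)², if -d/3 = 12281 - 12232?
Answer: -20431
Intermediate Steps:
d = -147 (d = -3*(12281 - 12232) = -3*49 = -147)
f(z) = 0 (f(z) = (z - z)/2 = (½)*0 = 0)
(-20284 + d) - f(-13)² = (-20284 - 147) - 1*0² = -20431 - 1*0 = -20431 + 0 = -20431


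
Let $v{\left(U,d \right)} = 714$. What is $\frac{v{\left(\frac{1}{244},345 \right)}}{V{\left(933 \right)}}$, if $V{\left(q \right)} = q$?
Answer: $\frac{238}{311} \approx 0.76527$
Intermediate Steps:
$\frac{v{\left(\frac{1}{244},345 \right)}}{V{\left(933 \right)}} = \frac{714}{933} = 714 \cdot \frac{1}{933} = \frac{238}{311}$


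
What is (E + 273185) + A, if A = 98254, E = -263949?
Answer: 107490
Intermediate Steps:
(E + 273185) + A = (-263949 + 273185) + 98254 = 9236 + 98254 = 107490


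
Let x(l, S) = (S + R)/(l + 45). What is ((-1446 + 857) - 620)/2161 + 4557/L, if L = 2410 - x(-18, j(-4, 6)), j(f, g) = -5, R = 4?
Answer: 187216440/140618431 ≈ 1.3314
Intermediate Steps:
x(l, S) = (4 + S)/(45 + l) (x(l, S) = (S + 4)/(l + 45) = (4 + S)/(45 + l))
L = 65071/27 (L = 2410 - (4 - 5)/(45 - 18) = 2410 - (-1)/27 = 2410 - 1*(-1/27) = 2410 + 1/27 = 65071/27 ≈ 2410.0)
((-1446 + 857) - 620)/2161 + 4557/L = ((-1446 + 857) - 620)/2161 + 4557/(65071/27) = (-589 - 620)*(1/2161) + 4557*(27/65071) = -1209*1/2161 + 123039/65071 = -1209/2161 + 123039/65071 = 187216440/140618431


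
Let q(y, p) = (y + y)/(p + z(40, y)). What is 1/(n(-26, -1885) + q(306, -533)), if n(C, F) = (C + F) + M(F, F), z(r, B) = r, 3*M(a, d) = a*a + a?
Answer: 29/34274165 ≈ 8.4612e-7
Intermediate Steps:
M(a, d) = a/3 + a²/3 (M(a, d) = (a*a + a)/3 = (a² + a)/3 = (a + a²)/3 = a/3 + a²/3)
q(y, p) = 2*y/(40 + p) (q(y, p) = (y + y)/(p + 40) = (2*y)/(40 + p) = 2*y/(40 + p))
n(C, F) = C + F + F*(1 + F)/3 (n(C, F) = (C + F) + F*(1 + F)/3 = C + F + F*(1 + F)/3)
1/(n(-26, -1885) + q(306, -533)) = 1/((-26 - 1885 + (⅓)*(-1885)*(1 - 1885)) + 2*306/(40 - 533)) = 1/((-26 - 1885 + (⅓)*(-1885)*(-1884)) + 2*306/(-493)) = 1/((-26 - 1885 + 1183780) + 2*306*(-1/493)) = 1/(1181869 - 36/29) = 1/(34274165/29) = 29/34274165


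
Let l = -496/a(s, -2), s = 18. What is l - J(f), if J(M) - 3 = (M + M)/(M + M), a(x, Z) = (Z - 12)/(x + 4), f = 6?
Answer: 5428/7 ≈ 775.43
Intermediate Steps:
a(x, Z) = (-12 + Z)/(4 + x)
J(M) = 4 (J(M) = 3 + (M + M)/(M + M) = 3 + (2*M)/((2*M)) = 3 + (2*M)*(1/(2*M)) = 3 + 1 = 4)
l = 5456/7 (l = -496*(4 + 18)/(-12 - 2) = -496/(-14/22) = -496/((1/22)*(-14)) = -496/(-7/11) = -496*(-11/7) = 5456/7 ≈ 779.43)
l - J(f) = 5456/7 - 1*4 = 5456/7 - 4 = 5428/7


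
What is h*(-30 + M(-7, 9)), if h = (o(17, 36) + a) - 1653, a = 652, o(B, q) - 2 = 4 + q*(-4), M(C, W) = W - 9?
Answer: 34170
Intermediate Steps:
M(C, W) = -9 + W
o(B, q) = 6 - 4*q (o(B, q) = 2 + (4 + q*(-4)) = 2 + (4 - 4*q) = 6 - 4*q)
h = -1139 (h = ((6 - 4*36) + 652) - 1653 = ((6 - 144) + 652) - 1653 = (-138 + 652) - 1653 = 514 - 1653 = -1139)
h*(-30 + M(-7, 9)) = -1139*(-30 + (-9 + 9)) = -1139*(-30 + 0) = -1139*(-30) = 34170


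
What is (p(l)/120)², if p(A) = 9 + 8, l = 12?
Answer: 289/14400 ≈ 0.020069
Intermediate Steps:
p(A) = 17
(p(l)/120)² = (17/120)² = 289/14400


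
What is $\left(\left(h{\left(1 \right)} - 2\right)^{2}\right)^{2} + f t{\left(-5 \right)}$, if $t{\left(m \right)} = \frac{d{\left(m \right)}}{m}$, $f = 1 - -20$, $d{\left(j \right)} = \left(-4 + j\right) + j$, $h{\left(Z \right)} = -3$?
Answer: $\frac{3419}{5} \approx 683.8$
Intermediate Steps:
$d{\left(j \right)} = -4 + 2 j$
$f = 21$ ($f = 1 + 20 = 21$)
$t{\left(m \right)} = \frac{-4 + 2 m}{m}$
$\left(\left(h{\left(1 \right)} - 2\right)^{2}\right)^{2} + f t{\left(-5 \right)} = \left(\left(-3 - 2\right)^{2}\right)^{2} + 21 \left(2 - \frac{4}{-5}\right) = \left(\left(-5\right)^{2}\right)^{2} + 21 \left(2 - - \frac{4}{5}\right) = 25^{2} + 21 \left(2 + \frac{4}{5}\right) = 625 + 21 \cdot \frac{14}{5} = 625 + \frac{294}{5} = \frac{3419}{5}$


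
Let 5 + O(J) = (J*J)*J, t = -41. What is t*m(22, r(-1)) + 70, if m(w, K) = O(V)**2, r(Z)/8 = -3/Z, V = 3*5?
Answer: -465632830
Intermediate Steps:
V = 15
O(J) = -5 + J**3 (O(J) = -5 + (J*J)*J = -5 + J**2*J = -5 + J**3)
r(Z) = -24/Z (r(Z) = 8*(-3/Z) = -24/Z)
m(w, K) = 11356900 (m(w, K) = (-5 + 15**3)**2 = (-5 + 3375)**2 = 3370**2 = 11356900)
t*m(22, r(-1)) + 70 = -41*11356900 + 70 = -465632900 + 70 = -465632830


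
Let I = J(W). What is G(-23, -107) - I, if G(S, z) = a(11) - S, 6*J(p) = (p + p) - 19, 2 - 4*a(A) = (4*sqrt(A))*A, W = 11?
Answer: 23 - 11*sqrt(11) ≈ -13.483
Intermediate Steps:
a(A) = 1/2 - A**(3/2) (a(A) = 1/2 - 4*sqrt(A)*A/4 = 1/2 - A**(3/2))
J(p) = -19/6 + p/3 (J(p) = ((p + p) - 19)/6 = (2*p - 19)/6 = (-19 + 2*p)/6 = -19/6 + p/3)
G(S, z) = 1/2 - S - 11*sqrt(11) (G(S, z) = (1/2 - 11**(3/2)) - S = (1/2 - 11*sqrt(11)) - S = 1/2 - S - 11*sqrt(11))
I = 1/2 (I = -19/6 + (1/3)*11 = -19/6 + 11/3 = 1/2 ≈ 0.50000)
G(-23, -107) - I = (1/2 - 1*(-23) - 11*sqrt(11)) - 1*1/2 = (1/2 + 23 - 11*sqrt(11)) - 1/2 = (47/2 - 11*sqrt(11)) - 1/2 = 23 - 11*sqrt(11)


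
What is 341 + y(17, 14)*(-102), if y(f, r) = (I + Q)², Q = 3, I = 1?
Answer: -1291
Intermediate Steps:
y(f, r) = 16 (y(f, r) = (1 + 3)² = 4² = 16)
341 + y(17, 14)*(-102) = 341 + 16*(-102) = 341 - 1632 = -1291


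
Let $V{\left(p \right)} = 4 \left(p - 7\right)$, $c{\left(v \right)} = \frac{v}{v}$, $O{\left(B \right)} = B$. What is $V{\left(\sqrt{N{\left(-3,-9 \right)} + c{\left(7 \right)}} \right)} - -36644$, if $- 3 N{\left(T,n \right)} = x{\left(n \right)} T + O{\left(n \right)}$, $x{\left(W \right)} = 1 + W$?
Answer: $36616 + 8 i \approx 36616.0 + 8.0 i$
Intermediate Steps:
$c{\left(v \right)} = 1$
$N{\left(T,n \right)} = - \frac{n}{3} - \frac{T \left(1 + n\right)}{3}$ ($N{\left(T,n \right)} = - \frac{\left(1 + n\right) T + n}{3} = - \frac{T \left(1 + n\right) + n}{3} = - \frac{n + T \left(1 + n\right)}{3} = - \frac{n}{3} - \frac{T \left(1 + n\right)}{3}$)
$V{\left(p \right)} = -28 + 4 p$ ($V{\left(p \right)} = 4 \left(-7 + p\right) = -28 + 4 p$)
$V{\left(\sqrt{N{\left(-3,-9 \right)} + c{\left(7 \right)}} \right)} - -36644 = \left(-28 + 4 \sqrt{\left(\left(- \frac{1}{3}\right) \left(-9\right) - - (1 - 9)\right) + 1}\right) - -36644 = \left(-28 + 4 \sqrt{\left(3 - \left(-1\right) \left(-8\right)\right) + 1}\right) + 36644 = \left(-28 + 4 \sqrt{\left(3 - 8\right) + 1}\right) + 36644 = \left(-28 + 4 \sqrt{-5 + 1}\right) + 36644 = \left(-28 + 4 \sqrt{-4}\right) + 36644 = \left(-28 + 4 \cdot 2 i\right) + 36644 = \left(-28 + 8 i\right) + 36644 = 36616 + 8 i$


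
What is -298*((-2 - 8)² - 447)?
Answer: 103406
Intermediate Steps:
-298*((-2 - 8)² - 447) = -298*((-10)² - 447) = -298*(100 - 447) = -298*(-347) = 103406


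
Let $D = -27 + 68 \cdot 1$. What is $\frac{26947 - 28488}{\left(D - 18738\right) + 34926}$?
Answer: $- \frac{1541}{16229} \approx -0.094954$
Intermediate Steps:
$D = 41$ ($D = -27 + 68 = 41$)
$\frac{26947 - 28488}{\left(D - 18738\right) + 34926} = \frac{26947 - 28488}{\left(41 - 18738\right) + 34926} = - \frac{1541}{\left(41 - 18738\right) + 34926} = - \frac{1541}{-18697 + 34926} = - \frac{1541}{16229}$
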